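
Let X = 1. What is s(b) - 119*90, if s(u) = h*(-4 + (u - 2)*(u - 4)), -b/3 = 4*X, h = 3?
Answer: -10050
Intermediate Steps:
b = -12 ≈ -12.000
s(u) = -12 + 3*(-4 + u)*(-2 + u) (s(u) = 3*(-4 + (u - 2)*(u - 4)) = 3*(-4 + (-2 + u)*(-4 + u)) = 3*(-4 + (-4 + u)*(-2 + u)) = -12 + 3*(-4 + u)*(-2 + u))
s(b) - 119*90 = (12 - 18*(-12) + 3*(-12)²) - 119*90 = (12 + 216 + 3*144) - 10710 = (12 + 216 + 432) - 10710 = 660 - 10710 = -10050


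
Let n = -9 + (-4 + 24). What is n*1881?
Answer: 20691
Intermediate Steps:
n = 11 (n = -9 + 20 = 11)
n*1881 = 11*1881 = 20691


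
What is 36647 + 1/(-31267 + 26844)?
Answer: 162089680/4423 ≈ 36647.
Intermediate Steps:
36647 + 1/(-31267 + 26844) = 36647 + 1/(-4423) = 36647 - 1/4423 = 162089680/4423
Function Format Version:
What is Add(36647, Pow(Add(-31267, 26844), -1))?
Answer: Rational(162089680, 4423) ≈ 36647.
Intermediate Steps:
Add(36647, Pow(Add(-31267, 26844), -1)) = Add(36647, Pow(-4423, -1)) = Add(36647, Rational(-1, 4423)) = Rational(162089680, 4423)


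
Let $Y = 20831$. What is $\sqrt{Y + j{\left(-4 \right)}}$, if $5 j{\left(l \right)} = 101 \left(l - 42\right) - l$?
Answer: $\frac{3 \sqrt{55285}}{5} \approx 141.08$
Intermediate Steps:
$j{\left(l \right)} = - \frac{4242}{5} + 20 l$ ($j{\left(l \right)} = \frac{101 \left(l - 42\right) - l}{5} = \frac{101 \left(-42 + l\right) - l}{5} = \frac{\left(-4242 + 101 l\right) - l}{5} = \frac{-4242 + 100 l}{5} = - \frac{4242}{5} + 20 l$)
$\sqrt{Y + j{\left(-4 \right)}} = \sqrt{20831 + \left(- \frac{4242}{5} + 20 \left(-4\right)\right)} = \sqrt{20831 - \frac{4642}{5}} = \sqrt{\frac{99513}{5}} = \frac{3 \sqrt{55285}}{5}$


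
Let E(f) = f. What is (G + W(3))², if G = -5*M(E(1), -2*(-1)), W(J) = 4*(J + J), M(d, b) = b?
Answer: 196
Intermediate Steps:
W(J) = 8*J (W(J) = 4*(2*J) = 8*J)
G = -10 (G = -(-10)*(-1) = -5*2 = -10)
(G + W(3))² = (-10 + 8*3)² = (-10 + 24)² = 14² = 196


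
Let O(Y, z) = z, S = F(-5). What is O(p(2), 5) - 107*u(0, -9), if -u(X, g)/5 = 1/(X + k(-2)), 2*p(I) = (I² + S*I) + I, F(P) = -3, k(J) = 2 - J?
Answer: 555/4 ≈ 138.75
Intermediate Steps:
S = -3
p(I) = I²/2 - I (p(I) = ((I² - 3*I) + I)/2 = (I² - 2*I)/2 = I²/2 - I)
u(X, g) = -5/(4 + X) (u(X, g) = -5/(X + (2 - 1*(-2))) = -5/(X + (2 + 2)) = -5/(X + 4) = -5/(4 + X))
O(p(2), 5) - 107*u(0, -9) = 5 - (-535)/(4 + 0) = 5 - (-535)/4 = 5 - 107*(-5/4) = 5 + 535/4 = 555/4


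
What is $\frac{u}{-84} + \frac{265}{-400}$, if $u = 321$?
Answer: $- \frac{2511}{560} \approx -4.4839$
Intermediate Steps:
$\frac{u}{-84} + \frac{265}{-400} = \frac{321}{-84} + \frac{265}{-400} = 321 \left(- \frac{1}{84}\right) + 265 \left(- \frac{1}{400}\right) = - \frac{107}{28} - \frac{53}{80} = - \frac{2511}{560}$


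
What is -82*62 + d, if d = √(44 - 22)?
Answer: -5084 + √22 ≈ -5079.3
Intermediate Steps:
d = √22 ≈ 4.6904
-82*62 + d = -82*62 + √22 = -5084 + √22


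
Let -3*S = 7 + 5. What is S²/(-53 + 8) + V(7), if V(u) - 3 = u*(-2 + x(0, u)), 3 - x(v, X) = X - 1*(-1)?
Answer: -2086/45 ≈ -46.356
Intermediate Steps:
S = -4 (S = -(7 + 5)/3 = -⅓*12 = -4)
x(v, X) = 2 - X (x(v, X) = 3 - (X - 1*(-1)) = 3 - (X + 1) = 3 - (1 + X) = 3 + (-1 - X) = 2 - X)
V(u) = 3 - u² (V(u) = 3 + u*(-2 + (2 - u)) = 3 + u*(-u) = 3 - u²)
S²/(-53 + 8) + V(7) = (-4)²/(-53 + 8) + (3 - 1*7²) = 16/(-45) + (3 - 1*49) = -1/45*16 + (3 - 49) = -16/45 - 46 = -2086/45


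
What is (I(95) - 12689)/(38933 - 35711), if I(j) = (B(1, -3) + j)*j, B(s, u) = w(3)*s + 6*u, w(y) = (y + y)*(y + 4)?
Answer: -692/1611 ≈ -0.42955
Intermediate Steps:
w(y) = 2*y*(4 + y) (w(y) = (2*y)*(4 + y) = 2*y*(4 + y))
B(s, u) = 6*u + 42*s (B(s, u) = (2*3*(4 + 3))*s + 6*u = (2*3*7)*s + 6*u = 42*s + 6*u = 6*u + 42*s)
I(j) = j*(24 + j) (I(j) = ((6*(-3) + 42*1) + j)*j = ((-18 + 42) + j)*j = (24 + j)*j = j*(24 + j))
(I(95) - 12689)/(38933 - 35711) = (95*(24 + 95) - 12689)/(38933 - 35711) = (95*119 - 12689)/3222 = (11305 - 12689)*(1/3222) = -1384*1/3222 = -692/1611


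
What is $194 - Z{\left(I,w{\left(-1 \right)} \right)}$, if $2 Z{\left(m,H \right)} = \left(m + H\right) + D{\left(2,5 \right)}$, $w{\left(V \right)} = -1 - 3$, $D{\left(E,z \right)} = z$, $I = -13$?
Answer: $200$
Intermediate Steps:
$w{\left(V \right)} = -4$ ($w{\left(V \right)} = -1 - 3 = -4$)
$Z{\left(m,H \right)} = \frac{5}{2} + \frac{H}{2} + \frac{m}{2}$ ($Z{\left(m,H \right)} = \frac{\left(m + H\right) + 5}{2} = \frac{\left(H + m\right) + 5}{2} = \frac{5 + H + m}{2} = \frac{5}{2} + \frac{H}{2} + \frac{m}{2}$)
$194 - Z{\left(I,w{\left(-1 \right)} \right)} = 194 - \left(\frac{5}{2} + \frac{1}{2} \left(-4\right) + \frac{1}{2} \left(-13\right)\right) = 194 - \left(\frac{5}{2} - 2 - \frac{13}{2}\right) = 194 - -6 = 194 + 6 = 200$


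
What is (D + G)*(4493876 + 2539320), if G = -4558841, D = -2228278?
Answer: -47735138202324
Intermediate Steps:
(D + G)*(4493876 + 2539320) = (-2228278 - 4558841)*(4493876 + 2539320) = -6787119*7033196 = -47735138202324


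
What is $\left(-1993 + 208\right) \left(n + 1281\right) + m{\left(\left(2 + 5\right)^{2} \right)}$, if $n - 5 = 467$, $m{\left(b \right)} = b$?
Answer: $-3129056$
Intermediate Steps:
$n = 472$ ($n = 5 + 467 = 472$)
$\left(-1993 + 208\right) \left(n + 1281\right) + m{\left(\left(2 + 5\right)^{2} \right)} = \left(-1993 + 208\right) \left(472 + 1281\right) + \left(2 + 5\right)^{2} = \left(-1785\right) 1753 + 7^{2} = -3129105 + 49 = -3129056$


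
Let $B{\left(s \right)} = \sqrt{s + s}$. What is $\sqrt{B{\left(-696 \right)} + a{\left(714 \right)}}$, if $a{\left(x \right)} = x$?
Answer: $\sqrt{714 + 4 i \sqrt{87}} \approx 26.73 + 0.6979 i$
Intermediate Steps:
$B{\left(s \right)} = \sqrt{2} \sqrt{s}$ ($B{\left(s \right)} = \sqrt{2 s} = \sqrt{2} \sqrt{s}$)
$\sqrt{B{\left(-696 \right)} + a{\left(714 \right)}} = \sqrt{\sqrt{2} \sqrt{-696} + 714} = \sqrt{\sqrt{2} \cdot 2 i \sqrt{174} + 714} = \sqrt{4 i \sqrt{87} + 714} = \sqrt{714 + 4 i \sqrt{87}}$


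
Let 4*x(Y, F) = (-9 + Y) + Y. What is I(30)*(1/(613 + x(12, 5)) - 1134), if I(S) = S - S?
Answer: 0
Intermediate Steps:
I(S) = 0
x(Y, F) = -9/4 + Y/2 (x(Y, F) = ((-9 + Y) + Y)/4 = (-9 + 2*Y)/4 = -9/4 + Y/2)
I(30)*(1/(613 + x(12, 5)) - 1134) = 0*(1/(613 + (-9/4 + (½)*12)) - 1134) = 0*(1/(613 + (-9/4 + 6)) - 1134) = 0*(1/(613 + 15/4) - 1134) = 0*(1/(2467/4) - 1134) = 0*(4/2467 - 1134) = 0*(-2797574/2467) = 0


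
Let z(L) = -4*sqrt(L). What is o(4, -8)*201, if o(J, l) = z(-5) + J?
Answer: 804 - 804*I*sqrt(5) ≈ 804.0 - 1797.8*I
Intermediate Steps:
o(J, l) = J - 4*I*sqrt(5) (o(J, l) = -4*I*sqrt(5) + J = J - 4*I*sqrt(5))
o(4, -8)*201 = (4 - 4*I*sqrt(5))*201 = 804 - 804*I*sqrt(5)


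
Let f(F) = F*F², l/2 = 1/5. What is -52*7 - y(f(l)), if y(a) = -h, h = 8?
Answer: -356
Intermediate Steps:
l = ⅖ (l = 2/5 = 2*(⅕) = ⅖ ≈ 0.40000)
f(F) = F³
y(a) = -8 (y(a) = -1*8 = -8)
-52*7 - y(f(l)) = -52*7 - 1*(-8) = -364 + 8 = -356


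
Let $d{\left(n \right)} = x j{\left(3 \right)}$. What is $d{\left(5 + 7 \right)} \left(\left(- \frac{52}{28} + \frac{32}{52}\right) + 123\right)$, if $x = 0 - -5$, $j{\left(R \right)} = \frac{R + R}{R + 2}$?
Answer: $\frac{66480}{91} \approx 730.55$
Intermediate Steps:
$j{\left(R \right)} = \frac{2 R}{2 + R}$
$x = 5$ ($x = 0 + 5 = 5$)
$d{\left(n \right)} = 6$ ($d{\left(n \right)} = 5 \cdot 2 \cdot 3 \frac{1}{2 + 3} = 5 \cdot 2 \cdot 3 \cdot \frac{1}{5} = 5 \cdot \frac{6}{5} = 6$)
$d{\left(5 + 7 \right)} \left(\left(- \frac{52}{28} + \frac{32}{52}\right) + 123\right) = 6 \left(\left(- \frac{52}{28} + \frac{32}{52}\right) + 123\right) = 6 \left(\left(\left(-52\right) \frac{1}{28} + 32 \cdot \frac{1}{52}\right) + 123\right) = 6 \left(\left(- \frac{13}{7} + \frac{8}{13}\right) + 123\right) = 6 \left(- \frac{113}{91} + 123\right) = 6 \cdot \frac{11080}{91} = \frac{66480}{91}$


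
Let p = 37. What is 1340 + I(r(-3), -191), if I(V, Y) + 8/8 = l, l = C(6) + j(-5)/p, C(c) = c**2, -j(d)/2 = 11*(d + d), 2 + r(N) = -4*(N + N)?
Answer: 51095/37 ≈ 1380.9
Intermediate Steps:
r(N) = -2 - 8*N (r(N) = -2 - 4*(N + N) = -2 - 8*N)
j(d) = -44*d (j(d) = -22*(d + d) = -22*2*d = -44*d)
l = 1552/37 (l = 6**2 - 44*(-5)/37 = 36 + 220*(1/37) = 36 + 220/37 = 1552/37 ≈ 41.946)
I(V, Y) = 1515/37 (I(V, Y) = -1 + 1552/37 = 1515/37)
1340 + I(r(-3), -191) = 1340 + 1515/37 = 51095/37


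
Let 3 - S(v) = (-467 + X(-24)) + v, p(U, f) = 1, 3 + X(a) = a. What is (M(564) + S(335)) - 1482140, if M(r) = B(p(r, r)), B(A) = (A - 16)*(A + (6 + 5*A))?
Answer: -1482158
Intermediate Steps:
X(a) = -3 + a
B(A) = (-16 + A)*(6 + 6*A)
M(r) = -180 (M(r) = -96 - 90*1 + 6*1² = -96 - 90 + 6*1 = -96 - 90 + 6 = -180)
S(v) = 497 - v (S(v) = 3 - ((-467 + (-3 - 24)) + v) = 3 - ((-467 - 27) + v) = 3 - (-494 + v) = 3 + (494 - v) = 497 - v)
(M(564) + S(335)) - 1482140 = (-180 + (497 - 1*335)) - 1482140 = (-180 + (497 - 335)) - 1482140 = (-180 + 162) - 1482140 = -18 - 1482140 = -1482158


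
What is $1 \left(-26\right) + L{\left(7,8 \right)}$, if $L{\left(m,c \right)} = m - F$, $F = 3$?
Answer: $-22$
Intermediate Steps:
$L{\left(m,c \right)} = -3 + m$ ($L{\left(m,c \right)} = m - 3 = -3 + m$)
$1 \left(-26\right) + L{\left(7,8 \right)} = 1 \left(-26\right) + \left(-3 + 7\right) = -26 + 4 = -22$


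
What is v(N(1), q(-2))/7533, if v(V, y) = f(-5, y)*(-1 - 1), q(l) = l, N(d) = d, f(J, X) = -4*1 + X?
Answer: 4/2511 ≈ 0.0015930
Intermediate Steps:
f(J, X) = -4 + X
v(V, y) = 8 - 2*y (v(V, y) = (-4 + y)*(-1 - 1) = (-4 + y)*(-2) = 8 - 2*y)
v(N(1), q(-2))/7533 = (8 - 2*(-2))/7533 = (8 + 4)*(1/7533) = 12*(1/7533) = 4/2511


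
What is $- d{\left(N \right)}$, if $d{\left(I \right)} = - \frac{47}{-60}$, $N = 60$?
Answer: $- \frac{47}{60} \approx -0.78333$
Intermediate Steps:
$d{\left(I \right)} = \frac{47}{60}$ ($d{\left(I \right)} = \left(-47\right) \left(- \frac{1}{60}\right) = \frac{47}{60}$)
$- d{\left(N \right)} = \left(-1\right) \frac{47}{60} = - \frac{47}{60}$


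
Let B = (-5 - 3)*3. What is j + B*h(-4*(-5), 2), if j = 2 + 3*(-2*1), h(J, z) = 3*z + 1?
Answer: -172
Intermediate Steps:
h(J, z) = 1 + 3*z
B = -24 (B = -8*3 = -24)
j = -4 (j = 2 + 3*(-2) = 2 - 6 = -4)
j + B*h(-4*(-5), 2) = -4 - 24*(1 + 3*2) = -4 - 24*(1 + 6) = -4 - 24*7 = -4 - 168 = -172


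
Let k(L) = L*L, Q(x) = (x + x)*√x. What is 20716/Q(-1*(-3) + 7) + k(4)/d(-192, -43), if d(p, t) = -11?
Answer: -16/11 + 5179*√10/50 ≈ 326.09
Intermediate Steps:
Q(x) = 2*x^(3/2) (Q(x) = (2*x)*√x = 2*x^(3/2))
k(L) = L²
20716/Q(-1*(-3) + 7) + k(4)/d(-192, -43) = 20716/((2*(-1*(-3) + 7)^(3/2))) + 4²/(-11) = 20716/((2*(3 + 7)^(3/2))) + 16*(-1/11) = 20716/((2*10^(3/2))) - 16/11 = 20716/((2*(10*√10))) - 16/11 = 20716/((20*√10)) - 16/11 = 20716*(√10/200) - 16/11 = 5179*√10/50 - 16/11 = -16/11 + 5179*√10/50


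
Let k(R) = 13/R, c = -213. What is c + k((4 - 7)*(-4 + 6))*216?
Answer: -681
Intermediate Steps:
c + k((4 - 7)*(-4 + 6))*216 = -213 + (13/(((4 - 7)*(-4 + 6))))*216 = -213 + (13/((-3*2)))*216 = -213 + (13/(-6))*216 = -213 + (13*(-1/6))*216 = -213 - 13/6*216 = -213 - 468 = -681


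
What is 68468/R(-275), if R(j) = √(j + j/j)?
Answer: -34234*I*√274/137 ≈ -4136.3*I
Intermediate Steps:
R(j) = √(1 + j) (R(j) = √(j + 1) = √(1 + j))
68468/R(-275) = 68468/(√(1 - 275)) = 68468/(√(-274)) = 68468/((I*√274)) = 68468*(-I*√274/274) = -34234*I*√274/137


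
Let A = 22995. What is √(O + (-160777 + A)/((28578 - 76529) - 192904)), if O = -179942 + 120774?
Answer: I*√3432369415003590/240855 ≈ 243.24*I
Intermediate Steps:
O = -59168
√(O + (-160777 + A)/((28578 - 76529) - 192904)) = √(-59168 + (-160777 + 22995)/((28578 - 76529) - 192904)) = √(-59168 - 137782/(-47951 - 192904)) = √(-59168 - 137782/(-240855)) = √(-59168 - 137782*(-1/240855)) = √(-59168 + 137782/240855) = √(-14250770858/240855) = I*√3432369415003590/240855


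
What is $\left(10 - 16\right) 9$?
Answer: $-54$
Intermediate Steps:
$\left(10 - 16\right) 9 = \left(-6\right) 9 = -54$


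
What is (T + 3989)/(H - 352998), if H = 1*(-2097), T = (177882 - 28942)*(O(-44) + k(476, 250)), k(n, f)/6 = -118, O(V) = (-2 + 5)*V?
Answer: 125105611/355095 ≈ 352.32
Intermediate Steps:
O(V) = 3*V
k(n, f) = -708 (k(n, f) = 6*(-118) = -708)
T = -125109600 (T = (177882 - 28942)*(3*(-44) - 708) = 148940*(-132 - 708) = 148940*(-840) = -125109600)
H = -2097
(T + 3989)/(H - 352998) = (-125109600 + 3989)/(-2097 - 352998) = -125105611/(-355095) = -125105611*(-1/355095) = 125105611/355095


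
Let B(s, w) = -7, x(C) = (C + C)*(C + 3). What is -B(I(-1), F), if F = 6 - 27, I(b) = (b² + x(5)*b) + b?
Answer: 7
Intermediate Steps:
x(C) = 2*C*(3 + C) (x(C) = (2*C)*(3 + C) = 2*C*(3 + C))
I(b) = b² + 81*b (I(b) = (b² + (2*5*(3 + 5))*b) + b = (b² + (2*5*8)*b) + b = (b² + 80*b) + b = b² + 81*b)
F = -21
-B(I(-1), F) = -1*(-7) = 7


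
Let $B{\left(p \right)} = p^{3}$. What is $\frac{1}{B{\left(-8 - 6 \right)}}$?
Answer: $- \frac{1}{2744} \approx -0.00036443$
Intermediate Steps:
$\frac{1}{B{\left(-8 - 6 \right)}} = \frac{1}{\left(-8 - 6\right)^{3}} = \frac{1}{\left(-14\right)^{3}} = \frac{1}{-2744} = - \frac{1}{2744}$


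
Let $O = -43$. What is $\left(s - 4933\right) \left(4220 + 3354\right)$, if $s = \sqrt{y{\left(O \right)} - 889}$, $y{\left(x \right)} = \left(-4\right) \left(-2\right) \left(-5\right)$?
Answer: $-37362542 + 7574 i \sqrt{929} \approx -3.7363 \cdot 10^{7} + 2.3085 \cdot 10^{5} i$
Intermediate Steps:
$y{\left(x \right)} = -40$ ($y{\left(x \right)} = 8 \left(-5\right) = -40$)
$s = i \sqrt{929}$ ($s = \sqrt{-40 - 889} = \sqrt{-929} = i \sqrt{929} \approx 30.479 i$)
$\left(s - 4933\right) \left(4220 + 3354\right) = \left(i \sqrt{929} - 4933\right) \left(4220 + 3354\right) = \left(-4933 + i \sqrt{929}\right) 7574 = -37362542 + 7574 i \sqrt{929}$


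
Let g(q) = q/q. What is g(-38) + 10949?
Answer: 10950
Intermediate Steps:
g(q) = 1
g(-38) + 10949 = 1 + 10949 = 10950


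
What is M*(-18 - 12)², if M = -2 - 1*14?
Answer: -14400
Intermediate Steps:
M = -16 (M = -2 - 14 = -16)
M*(-18 - 12)² = -16*(-18 - 12)² = -16*(-30)² = -16*900 = -14400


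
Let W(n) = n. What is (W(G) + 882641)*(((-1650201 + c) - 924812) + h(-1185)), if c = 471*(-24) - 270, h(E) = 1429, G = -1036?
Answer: -2279088218590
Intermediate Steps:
c = -11574 (c = -11304 - 270 = -11574)
(W(G) + 882641)*(((-1650201 + c) - 924812) + h(-1185)) = (-1036 + 882641)*(((-1650201 - 11574) - 924812) + 1429) = 881605*((-1661775 - 924812) + 1429) = 881605*(-2586587 + 1429) = 881605*(-2585158) = -2279088218590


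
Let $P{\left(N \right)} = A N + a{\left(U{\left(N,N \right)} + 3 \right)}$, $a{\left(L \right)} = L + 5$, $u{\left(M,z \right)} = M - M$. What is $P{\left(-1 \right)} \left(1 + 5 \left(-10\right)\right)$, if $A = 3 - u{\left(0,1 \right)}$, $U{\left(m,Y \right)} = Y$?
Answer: $-196$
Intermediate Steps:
$u{\left(M,z \right)} = 0$
$A = 3$ ($A = 3 - 0 = 3 + 0 = 3$)
$a{\left(L \right)} = 5 + L$
$P{\left(N \right)} = 8 + 4 N$ ($P{\left(N \right)} = 3 N + \left(5 + \left(N + 3\right)\right) = 3 N + \left(5 + \left(3 + N\right)\right) = 3 N + \left(8 + N\right) = 8 + 4 N$)
$P{\left(-1 \right)} \left(1 + 5 \left(-10\right)\right) = \left(8 + 4 \left(-1\right)\right) \left(1 + 5 \left(-10\right)\right) = \left(8 - 4\right) \left(1 - 50\right) = 4 \left(-49\right) = -196$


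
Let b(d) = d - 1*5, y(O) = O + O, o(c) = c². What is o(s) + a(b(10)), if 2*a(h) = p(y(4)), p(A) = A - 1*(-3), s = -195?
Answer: 76061/2 ≈ 38031.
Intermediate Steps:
y(O) = 2*O
b(d) = -5 + d (b(d) = d - 5 = -5 + d)
p(A) = 3 + A (p(A) = A + 3 = 3 + A)
a(h) = 11/2 (a(h) = (3 + 2*4)/2 = (3 + 8)/2 = (½)*11 = 11/2)
o(s) + a(b(10)) = (-195)² + 11/2 = 38025 + 11/2 = 76061/2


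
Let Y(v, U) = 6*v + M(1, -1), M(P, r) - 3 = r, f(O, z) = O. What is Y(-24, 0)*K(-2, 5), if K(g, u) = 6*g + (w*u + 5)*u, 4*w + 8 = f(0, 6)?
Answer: 5254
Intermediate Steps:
M(P, r) = 3 + r
w = -2 (w = -2 + (1/4)*0 = -2 + 0 = -2)
Y(v, U) = 2 + 6*v (Y(v, U) = 6*v + (3 - 1) = 6*v + 2 = 2 + 6*v)
K(g, u) = 6*g + u*(5 - 2*u) (K(g, u) = 6*g + (-2*u + 5)*u = 6*g + (5 - 2*u)*u = 6*g + u*(5 - 2*u))
Y(-24, 0)*K(-2, 5) = (2 + 6*(-24))*(-2*5**2 + 5*5 + 6*(-2)) = (2 - 144)*(-2*25 + 25 - 12) = -142*(-50 + 25 - 12) = -142*(-37) = 5254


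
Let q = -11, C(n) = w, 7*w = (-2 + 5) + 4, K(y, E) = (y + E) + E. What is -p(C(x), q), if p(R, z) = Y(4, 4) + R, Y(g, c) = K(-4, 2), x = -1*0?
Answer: -1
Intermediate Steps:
K(y, E) = y + 2*E (K(y, E) = (E + y) + E = y + 2*E)
x = 0
w = 1 (w = ((-2 + 5) + 4)/7 = (3 + 4)/7 = (⅐)*7 = 1)
C(n) = 1
Y(g, c) = 0 (Y(g, c) = -4 + 2*2 = -4 + 4 = 0)
p(R, z) = R (p(R, z) = 0 + R = R)
-p(C(x), q) = -1*1 = -1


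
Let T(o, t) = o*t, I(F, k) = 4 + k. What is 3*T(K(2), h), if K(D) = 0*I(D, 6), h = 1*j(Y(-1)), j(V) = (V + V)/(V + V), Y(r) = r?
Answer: 0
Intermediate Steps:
j(V) = 1 (j(V) = (2*V)/((2*V)) = (2*V)*(1/(2*V)) = 1)
h = 1 (h = 1*1 = 1)
K(D) = 0 (K(D) = 0*(4 + 6) = 0*10 = 0)
3*T(K(2), h) = 3*(0*1) = 3*0 = 0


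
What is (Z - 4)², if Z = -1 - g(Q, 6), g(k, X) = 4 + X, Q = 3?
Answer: 225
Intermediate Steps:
Z = -11 (Z = -1 - (4 + 6) = -1 - 1*10 = -1 - 10 = -11)
(Z - 4)² = (-11 - 4)² = (-15)² = 225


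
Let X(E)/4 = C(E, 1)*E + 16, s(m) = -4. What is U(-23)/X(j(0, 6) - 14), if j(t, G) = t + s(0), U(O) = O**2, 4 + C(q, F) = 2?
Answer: 529/208 ≈ 2.5433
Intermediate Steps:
C(q, F) = -2 (C(q, F) = -4 + 2 = -2)
j(t, G) = -4 + t (j(t, G) = t - 4 = -4 + t)
X(E) = 64 - 8*E (X(E) = 4*(-2*E + 16) = 4*(16 - 2*E) = 64 - 8*E)
U(-23)/X(j(0, 6) - 14) = (-23)**2/(64 - 8*((-4 + 0) - 14)) = 529/(64 - 8*(-4 - 14)) = 529/(64 - 8*(-18)) = 529/(64 + 144) = 529/208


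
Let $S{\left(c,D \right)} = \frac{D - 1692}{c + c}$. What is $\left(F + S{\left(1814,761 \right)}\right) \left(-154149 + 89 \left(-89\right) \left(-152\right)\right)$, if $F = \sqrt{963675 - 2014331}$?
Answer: $- \frac{977403833}{3628} + 4199372 i \sqrt{65666} \approx -2.6941 \cdot 10^{5} + 1.0761 \cdot 10^{9} i$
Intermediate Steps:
$F = 4 i \sqrt{65666}$ ($F = \sqrt{-1050656} = 4 i \sqrt{65666} \approx 1025.0 i$)
$S{\left(c,D \right)} = \frac{-1692 + D}{2 c}$
$\left(F + S{\left(1814,761 \right)}\right) \left(-154149 + 89 \left(-89\right) \left(-152\right)\right) = \left(4 i \sqrt{65666} + \frac{-1692 + 761}{2 \cdot 1814}\right) \left(-154149 + 89 \left(-89\right) \left(-152\right)\right) = \left(4 i \sqrt{65666} + \frac{1}{2} \cdot \frac{1}{1814} \left(-931\right)\right) \left(-154149 - -1203992\right) = \left(4 i \sqrt{65666} - \frac{931}{3628}\right) \left(-154149 + 1203992\right) = \left(- \frac{931}{3628} + 4 i \sqrt{65666}\right) 1049843 = - \frac{977403833}{3628} + 4199372 i \sqrt{65666}$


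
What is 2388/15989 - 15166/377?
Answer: -241588898/6027853 ≈ -40.079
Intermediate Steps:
2388/15989 - 15166/377 = -241588898/6027853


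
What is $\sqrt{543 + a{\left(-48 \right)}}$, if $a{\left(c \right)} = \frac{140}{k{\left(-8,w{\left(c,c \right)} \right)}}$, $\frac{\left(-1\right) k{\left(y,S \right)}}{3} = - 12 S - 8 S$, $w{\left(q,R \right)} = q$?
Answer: $\frac{\sqrt{78185}}{12} \approx 23.301$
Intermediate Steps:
$k{\left(y,S \right)} = 60 S$ ($k{\left(y,S \right)} = - 3 \left(- 12 S - 8 S\right) = - 3 \left(- 20 S\right) = 60 S$)
$a{\left(c \right)} = \frac{7}{3 c}$ ($a{\left(c \right)} = \frac{140}{60 c} = 140 \frac{1}{60 c} = \frac{7}{3 c}$)
$\sqrt{543 + a{\left(-48 \right)}} = \sqrt{543 + \frac{7}{3 \left(-48\right)}} = \sqrt{543 + \frac{7}{3} \left(- \frac{1}{48}\right)} = \sqrt{543 - \frac{7}{144}} = \sqrt{\frac{78185}{144}} = \frac{\sqrt{78185}}{12}$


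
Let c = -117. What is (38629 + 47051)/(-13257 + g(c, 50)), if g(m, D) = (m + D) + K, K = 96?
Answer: -21420/3307 ≈ -6.4772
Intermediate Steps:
g(m, D) = 96 + D + m (g(m, D) = (m + D) + 96 = (D + m) + 96 = 96 + D + m)
(38629 + 47051)/(-13257 + g(c, 50)) = (38629 + 47051)/(-13257 + (96 + 50 - 117)) = 85680/(-13257 + 29) = 85680/(-13228) = 85680*(-1/13228) = -21420/3307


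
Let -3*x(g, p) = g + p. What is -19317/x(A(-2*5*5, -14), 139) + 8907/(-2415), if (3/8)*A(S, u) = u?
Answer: 27809224/49105 ≈ 566.32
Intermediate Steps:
A(S, u) = 8*u/3
x(g, p) = -g/3 - p/3 (x(g, p) = -(g + p)/3 = -g/3 - p/3)
-19317/x(A(-2*5*5, -14), 139) + 8907/(-2415) = -19317/(-8*(-14)/9 - ⅓*139) + 8907/(-2415) = -19317/(-⅓*(-112/3) - 139/3) + 8907*(-1/2415) = -19317/(112/9 - 139/3) - 2969/805 = -19317/(-305/9) - 2969/805 = -19317*(-9/305) - 2969/805 = 173853/305 - 2969/805 = 27809224/49105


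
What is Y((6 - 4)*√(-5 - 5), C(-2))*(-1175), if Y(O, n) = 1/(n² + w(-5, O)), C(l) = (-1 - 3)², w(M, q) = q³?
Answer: -1175/506 - 5875*I*√10/8096 ≈ -2.3221 - 2.2948*I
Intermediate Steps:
C(l) = 16 (C(l) = (-4)² = 16)
Y(O, n) = 1/(O³ + n²) (Y(O, n) = 1/(n² + O³) = 1/(O³ + n²))
Y((6 - 4)*√(-5 - 5), C(-2))*(-1175) = -1175/(((6 - 4)*√(-5 - 5))³ + 16²) = -1175/((2*√(-10))³ + 256) = -1175/((2*(I*√10))³ + 256) = -1175/((2*I*√10)³ + 256) = -1175/(-80*I*√10 + 256) = -1175/(256 - 80*I*√10)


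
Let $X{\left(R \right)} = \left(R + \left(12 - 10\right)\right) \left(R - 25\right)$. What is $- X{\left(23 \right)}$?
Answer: $50$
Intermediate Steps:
$X{\left(R \right)} = \left(-25 + R\right) \left(2 + R\right)$ ($X{\left(R \right)} = \left(R + 2\right) \left(-25 + R\right) = \left(2 + R\right) \left(-25 + R\right) = \left(-25 + R\right) \left(2 + R\right)$)
$- X{\left(23 \right)} = - (-50 + 23^{2} - 529) = - (-50 + 529 - 529) = \left(-1\right) \left(-50\right) = 50$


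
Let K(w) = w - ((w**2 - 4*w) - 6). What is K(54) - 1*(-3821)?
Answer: 1181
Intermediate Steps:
K(w) = 6 - w**2 + 5*w (K(w) = w - (-6 + w**2 - 4*w) = w + (6 - w**2 + 4*w) = 6 - w**2 + 5*w)
K(54) - 1*(-3821) = (6 - 1*54**2 + 5*54) - 1*(-3821) = (6 - 1*2916 + 270) + 3821 = (6 - 2916 + 270) + 3821 = -2640 + 3821 = 1181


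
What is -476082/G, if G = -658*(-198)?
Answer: -26449/7238 ≈ -3.6542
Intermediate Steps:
G = 130284
-476082/G = -476082/130284 = -476082*1/130284 = -26449/7238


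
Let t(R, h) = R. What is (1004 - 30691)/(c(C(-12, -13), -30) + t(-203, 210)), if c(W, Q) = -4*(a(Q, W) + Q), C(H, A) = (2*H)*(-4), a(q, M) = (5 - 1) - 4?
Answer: 29687/83 ≈ 357.67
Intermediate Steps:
a(q, M) = 0 (a(q, M) = 4 - 4 = 0)
C(H, A) = -8*H
c(W, Q) = -4*Q (c(W, Q) = -4*(0 + Q) = -4*Q)
(1004 - 30691)/(c(C(-12, -13), -30) + t(-203, 210)) = (1004 - 30691)/(-4*(-30) - 203) = -29687/(120 - 203) = -29687/(-83) = -29687*(-1/83) = 29687/83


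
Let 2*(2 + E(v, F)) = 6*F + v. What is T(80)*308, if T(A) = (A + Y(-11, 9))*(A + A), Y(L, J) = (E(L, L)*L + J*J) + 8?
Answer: 30282560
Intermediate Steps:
E(v, F) = -2 + v/2 + 3*F (E(v, F) = -2 + (6*F + v)/2 = -2 + (v + 6*F)/2 = -2 + (v/2 + 3*F) = -2 + v/2 + 3*F)
Y(L, J) = 8 + J**2 + L*(-2 + 7*L/2) (Y(L, J) = ((-2 + L/2 + 3*L)*L + J*J) + 8 = ((-2 + 7*L/2)*L + J**2) + 8 = (L*(-2 + 7*L/2) + J**2) + 8 = (J**2 + L*(-2 + 7*L/2)) + 8 = 8 + J**2 + L*(-2 + 7*L/2))
T(A) = 2*A*(1069/2 + A) (T(A) = (A + (8 + 9**2 + (1/2)*(-11)*(-4 + 7*(-11))))*(A + A) = (A + (8 + 81 + (1/2)*(-11)*(-4 - 77)))*(2*A) = (A + (8 + 81 + (1/2)*(-11)*(-81)))*(2*A) = (A + (8 + 81 + 891/2))*(2*A) = (A + 1069/2)*(2*A) = (1069/2 + A)*(2*A) = 2*A*(1069/2 + A))
T(80)*308 = (80*(1069 + 2*80))*308 = (80*(1069 + 160))*308 = (80*1229)*308 = 98320*308 = 30282560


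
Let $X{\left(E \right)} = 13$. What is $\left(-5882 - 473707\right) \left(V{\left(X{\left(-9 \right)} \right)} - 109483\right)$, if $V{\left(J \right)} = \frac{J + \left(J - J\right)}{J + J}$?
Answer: $\frac{105013205385}{2} \approx 5.2507 \cdot 10^{10}$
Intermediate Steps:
$V{\left(J \right)} = \frac{1}{2}$ ($V{\left(J \right)} = \frac{J + 0}{2 J} = J \frac{1}{2 J} = \frac{1}{2}$)
$\left(-5882 - 473707\right) \left(V{\left(X{\left(-9 \right)} \right)} - 109483\right) = \left(-5882 - 473707\right) \left(\frac{1}{2} - 109483\right) = \left(-479589\right) \left(- \frac{218965}{2}\right) = \frac{105013205385}{2}$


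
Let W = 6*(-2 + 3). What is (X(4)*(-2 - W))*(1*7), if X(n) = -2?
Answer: 112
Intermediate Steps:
W = 6 (W = 6*1 = 6)
(X(4)*(-2 - W))*(1*7) = (-2*(-2 - 1*6))*(1*7) = -2*(-2 - 6)*7 = -2*(-8)*7 = 16*7 = 112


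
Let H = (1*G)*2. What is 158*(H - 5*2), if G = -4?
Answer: -2844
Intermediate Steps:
H = -8 (H = (1*(-4))*2 = -4*2 = -8)
158*(H - 5*2) = 158*(-8 - 5*2) = 158*(-8 - 10) = 158*(-18) = -2844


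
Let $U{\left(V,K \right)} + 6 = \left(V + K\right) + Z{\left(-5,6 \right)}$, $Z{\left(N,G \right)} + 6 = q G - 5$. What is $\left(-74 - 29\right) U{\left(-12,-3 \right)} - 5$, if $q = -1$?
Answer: $3909$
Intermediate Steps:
$Z{\left(N,G \right)} = -11 - G$ ($Z{\left(N,G \right)} = -6 - \left(5 + G\right) = -11 - G$)
$U{\left(V,K \right)} = -23 + K + V$ ($U{\left(V,K \right)} = -6 - \left(17 - K - V\right) = -6 + \left(-17 + K + V\right) = -23 + K + V$)
$\left(-74 - 29\right) U{\left(-12,-3 \right)} - 5 = \left(-74 - 29\right) \left(-23 - 3 - 12\right) - 5 = \left(-74 - 29\right) \left(-38\right) - 5 = \left(-103\right) \left(-38\right) - 5 = 3914 - 5 = 3909$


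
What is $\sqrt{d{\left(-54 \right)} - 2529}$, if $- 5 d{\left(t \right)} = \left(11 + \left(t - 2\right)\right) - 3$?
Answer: $\frac{i \sqrt{62985}}{5} \approx 50.194 i$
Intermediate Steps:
$d{\left(t \right)} = - \frac{6}{5} - \frac{t}{5}$ ($d{\left(t \right)} = - \frac{\left(11 + \left(t - 2\right)\right) - 3}{5} = - \frac{\left(11 + \left(-2 + t\right)\right) - 3}{5} = - \frac{\left(9 + t\right) - 3}{5} = - \frac{6 + t}{5} = - \frac{6}{5} - \frac{t}{5}$)
$\sqrt{d{\left(-54 \right)} - 2529} = \sqrt{\left(- \frac{6}{5} - - \frac{54}{5}\right) - 2529} = \sqrt{\left(- \frac{6}{5} + \frac{54}{5}\right) - 2529} = \sqrt{\frac{48}{5} - 2529} = \sqrt{- \frac{12597}{5}} = \frac{i \sqrt{62985}}{5}$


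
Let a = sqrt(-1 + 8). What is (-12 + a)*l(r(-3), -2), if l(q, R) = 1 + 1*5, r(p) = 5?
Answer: -72 + 6*sqrt(7) ≈ -56.125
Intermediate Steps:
a = sqrt(7) ≈ 2.6458
l(q, R) = 6 (l(q, R) = 1 + 5 = 6)
(-12 + a)*l(r(-3), -2) = (-12 + sqrt(7))*6 = -72 + 6*sqrt(7)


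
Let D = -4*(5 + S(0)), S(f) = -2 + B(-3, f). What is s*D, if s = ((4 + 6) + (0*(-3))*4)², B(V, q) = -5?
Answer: 800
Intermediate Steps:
S(f) = -7 (S(f) = -2 - 5 = -7)
s = 100 (s = (10 + 0*4)² = (10 + 0)² = 10² = 100)
D = 8 (D = -4*(5 - 7) = -4*(-2) = 8)
s*D = 100*8 = 800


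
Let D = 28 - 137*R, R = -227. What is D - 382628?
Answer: -351501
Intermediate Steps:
D = 31127 (D = 28 - 137*(-227) = 28 + 31099 = 31127)
D - 382628 = 31127 - 382628 = -351501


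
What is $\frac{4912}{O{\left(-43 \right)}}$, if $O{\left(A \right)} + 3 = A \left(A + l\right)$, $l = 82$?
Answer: $- \frac{307}{105} \approx -2.9238$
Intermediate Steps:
$O{\left(A \right)} = -3 + A \left(82 + A\right)$ ($O{\left(A \right)} = -3 + A \left(A + 82\right) = -3 + A \left(82 + A\right)$)
$\frac{4912}{O{\left(-43 \right)}} = \frac{4912}{-3 + \left(-43\right)^{2} + 82 \left(-43\right)} = \frac{4912}{-3 + 1849 - 3526} = \frac{4912}{-1680} = 4912 \left(- \frac{1}{1680}\right) = - \frac{307}{105}$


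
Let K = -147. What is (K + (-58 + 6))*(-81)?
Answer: 16119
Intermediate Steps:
(K + (-58 + 6))*(-81) = (-147 + (-58 + 6))*(-81) = (-147 - 52)*(-81) = -199*(-81) = 16119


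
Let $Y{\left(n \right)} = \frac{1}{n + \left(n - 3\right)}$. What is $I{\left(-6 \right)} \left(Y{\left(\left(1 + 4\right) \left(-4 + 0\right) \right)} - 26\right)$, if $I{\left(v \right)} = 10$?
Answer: $- \frac{11190}{43} \approx -260.23$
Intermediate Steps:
$Y{\left(n \right)} = \frac{1}{-3 + 2 n}$ ($Y{\left(n \right)} = \frac{1}{n + \left(n - 3\right)} = \frac{1}{n + \left(-3 + n\right)} = \frac{1}{-3 + 2 n}$)
$I{\left(-6 \right)} \left(Y{\left(\left(1 + 4\right) \left(-4 + 0\right) \right)} - 26\right) = 10 \left(\frac{1}{-3 + 2 \left(1 + 4\right) \left(-4 + 0\right)} - 26\right) = 10 \left(\frac{1}{-3 + 2 \cdot 5 \left(-4\right)} - 26\right) = 10 \left(\frac{1}{-3 + 2 \left(-20\right)} - 26\right) = 10 \left(\frac{1}{-3 - 40} - 26\right) = 10 \left(\frac{1}{-43} - 26\right) = 10 \left(- \frac{1}{43} - 26\right) = 10 \left(- \frac{1119}{43}\right) = - \frac{11190}{43}$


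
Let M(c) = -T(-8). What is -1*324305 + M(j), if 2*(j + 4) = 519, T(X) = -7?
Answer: -324298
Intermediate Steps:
j = 511/2 (j = -4 + (½)*519 = -4 + 519/2 = 511/2 ≈ 255.50)
M(c) = 7 (M(c) = -1*(-7) = 7)
-1*324305 + M(j) = -1*324305 + 7 = -324305 + 7 = -324298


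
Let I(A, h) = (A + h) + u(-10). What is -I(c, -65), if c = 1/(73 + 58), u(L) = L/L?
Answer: 8383/131 ≈ 63.992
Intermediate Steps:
u(L) = 1
c = 1/131 ≈ 0.0076336
I(A, h) = 1 + A + h (I(A, h) = (A + h) + 1 = 1 + A + h)
-I(c, -65) = -(1 + 1/131 - 65) = -1*(-8383/131) = 8383/131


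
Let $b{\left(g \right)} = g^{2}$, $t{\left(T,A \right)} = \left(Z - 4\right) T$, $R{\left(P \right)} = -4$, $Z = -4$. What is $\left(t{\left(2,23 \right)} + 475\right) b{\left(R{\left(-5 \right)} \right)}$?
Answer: $7344$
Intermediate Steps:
$t{\left(T,A \right)} = - 8 T$ ($t{\left(T,A \right)} = \left(-4 - 4\right) T = - 8 T$)
$\left(t{\left(2,23 \right)} + 475\right) b{\left(R{\left(-5 \right)} \right)} = \left(\left(-8\right) 2 + 475\right) \left(-4\right)^{2} = \left(-16 + 475\right) 16 = 459 \cdot 16 = 7344$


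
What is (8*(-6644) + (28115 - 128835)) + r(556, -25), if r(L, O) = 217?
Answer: -153655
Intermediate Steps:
(8*(-6644) + (28115 - 128835)) + r(556, -25) = (8*(-6644) + (28115 - 128835)) + 217 = (-53152 - 100720) + 217 = -153872 + 217 = -153655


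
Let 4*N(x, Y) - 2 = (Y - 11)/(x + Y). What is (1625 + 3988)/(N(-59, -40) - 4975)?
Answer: -740916/656617 ≈ -1.1284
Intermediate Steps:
N(x, Y) = 1/2 + (-11 + Y)/(4*(Y + x)) (N(x, Y) = 1/2 + ((Y - 11)/(x + Y))/4 = 1/2 + ((-11 + Y)/(Y + x))/4 = 1/2 + (-11 + Y)/(4*(Y + x)))
(1625 + 3988)/(N(-59, -40) - 4975) = (1625 + 3988)/((-11 + 2*(-59) + 3*(-40))/(4*(-40 - 59)) - 4975) = 5613/((1/4)*(-11 - 118 - 120)/(-99) - 4975) = 5613/((1/4)*(-1/99)*(-249) - 4975) = 5613/(83/132 - 4975) = 5613/(-656617/132) = 5613*(-132/656617) = -740916/656617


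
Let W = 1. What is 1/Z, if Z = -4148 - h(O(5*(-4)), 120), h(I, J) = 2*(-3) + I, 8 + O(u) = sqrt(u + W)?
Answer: I/(sqrt(19) - 4134*I) ≈ -0.0002419 + 2.5506e-7*I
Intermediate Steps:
O(u) = -8 + sqrt(1 + u) (O(u) = -8 + sqrt(u + 1) = -8 + sqrt(1 + u))
h(I, J) = -6 + I
Z = -4134 - I*sqrt(19) (Z = -4148 - (-6 + (-8 + sqrt(1 + 5*(-4)))) = -4148 - (-6 + (-8 + sqrt(1 - 20))) = -4148 - (-6 + (-8 + sqrt(-19))) = -4148 - (-6 + (-8 + I*sqrt(19))) = -4148 - (-14 + I*sqrt(19)) = -4148 + (14 - I*sqrt(19)) = -4134 - I*sqrt(19) ≈ -4134.0 - 4.3589*I)
1/Z = 1/(-4134 - I*sqrt(19))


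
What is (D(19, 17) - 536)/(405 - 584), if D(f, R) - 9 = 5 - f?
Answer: 541/179 ≈ 3.0223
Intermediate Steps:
D(f, R) = 14 - f (D(f, R) = 9 + (5 - f) = 14 - f)
(D(19, 17) - 536)/(405 - 584) = ((14 - 1*19) - 536)/(405 - 584) = ((14 - 19) - 536)/(-179) = (-5 - 536)*(-1/179) = -541*(-1/179) = 541/179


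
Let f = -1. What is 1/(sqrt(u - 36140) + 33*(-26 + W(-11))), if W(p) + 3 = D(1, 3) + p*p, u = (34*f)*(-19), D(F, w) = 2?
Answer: 1551/4828949 - I*sqrt(35494)/9657898 ≈ 0.00032119 - 1.9507e-5*I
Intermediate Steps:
u = 646 (u = (34*(-1))*(-19) = -34*(-19) = 646)
W(p) = -1 + p**2 (W(p) = -3 + (2 + p*p) = -3 + (2 + p**2) = -1 + p**2)
1/(sqrt(u - 36140) + 33*(-26 + W(-11))) = 1/(sqrt(646 - 36140) + 33*(-26 + (-1 + (-11)**2))) = 1/(sqrt(-35494) + 33*(-26 + (-1 + 121))) = 1/(I*sqrt(35494) + 33*(-26 + 120)) = 1/(I*sqrt(35494) + 33*94) = 1/(I*sqrt(35494) + 3102) = 1/(3102 + I*sqrt(35494))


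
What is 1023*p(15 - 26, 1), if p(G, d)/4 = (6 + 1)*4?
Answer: 114576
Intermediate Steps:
p(G, d) = 112 (p(G, d) = 4*((6 + 1)*4) = 4*(7*4) = 4*28 = 112)
1023*p(15 - 26, 1) = 1023*112 = 114576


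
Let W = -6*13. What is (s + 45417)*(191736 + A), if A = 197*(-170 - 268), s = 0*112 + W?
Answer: 4780997550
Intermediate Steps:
W = -78
s = -78 (s = 0*112 - 78 = 0 - 78 = -78)
A = -86286 (A = 197*(-438) = -86286)
(s + 45417)*(191736 + A) = (-78 + 45417)*(191736 - 86286) = 45339*105450 = 4780997550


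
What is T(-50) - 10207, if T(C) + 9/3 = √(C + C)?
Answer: -10210 + 10*I ≈ -10210.0 + 10.0*I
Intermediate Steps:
T(C) = -3 + √2*√C (T(C) = -3 + √(C + C) = -3 + √(2*C) = -3 + √2*√C)
T(-50) - 10207 = (-3 + √2*√(-50)) - 10207 = (-3 + √2*(5*I*√2)) - 10207 = (-3 + 10*I) - 10207 = -10210 + 10*I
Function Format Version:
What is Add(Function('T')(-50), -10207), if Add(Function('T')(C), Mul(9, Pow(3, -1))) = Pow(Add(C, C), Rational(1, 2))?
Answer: Add(-10210, Mul(10, I)) ≈ Add(-10210., Mul(10.000, I))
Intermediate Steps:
Function('T')(C) = Add(-3, Mul(Pow(2, Rational(1, 2)), Pow(C, Rational(1, 2)))) (Function('T')(C) = Add(-3, Pow(Add(C, C), Rational(1, 2))) = Add(-3, Pow(Mul(2, C), Rational(1, 2))) = Add(-3, Mul(Pow(2, Rational(1, 2)), Pow(C, Rational(1, 2)))))
Add(Function('T')(-50), -10207) = Add(Add(-3, Mul(Pow(2, Rational(1, 2)), Pow(-50, Rational(1, 2)))), -10207) = Add(Add(-3, Mul(Pow(2, Rational(1, 2)), Mul(5, I, Pow(2, Rational(1, 2))))), -10207) = Add(Add(-3, Mul(10, I)), -10207) = Add(-10210, Mul(10, I))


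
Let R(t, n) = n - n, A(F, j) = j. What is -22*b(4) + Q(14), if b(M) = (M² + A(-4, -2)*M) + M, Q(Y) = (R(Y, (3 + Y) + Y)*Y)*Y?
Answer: -264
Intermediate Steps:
R(t, n) = 0
Q(Y) = 0 (Q(Y) = (0*Y)*Y = 0*Y = 0)
b(M) = M² - M (b(M) = (M² - 2*M) + M = M² - M)
-22*b(4) + Q(14) = -88*(-1 + 4) + 0 = -88*3 + 0 = -22*12 + 0 = -264 + 0 = -264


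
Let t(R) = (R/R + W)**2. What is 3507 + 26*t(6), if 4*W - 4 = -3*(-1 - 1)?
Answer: 7651/2 ≈ 3825.5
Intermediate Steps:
W = 5/2 (W = 1 + (-3*(-1 - 1))/4 = 1 + (-3*(-2))/4 = 1 + (1/4)*6 = 1 + 3/2 = 5/2 ≈ 2.5000)
t(R) = 49/4 (t(R) = (R/R + 5/2)**2 = (1 + 5/2)**2 = (7/2)**2 = 49/4)
3507 + 26*t(6) = 3507 + 26*(49/4) = 3507 + 637/2 = 7651/2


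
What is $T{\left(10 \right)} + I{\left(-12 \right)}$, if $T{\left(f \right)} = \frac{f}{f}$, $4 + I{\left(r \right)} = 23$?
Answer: $20$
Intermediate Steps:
$I{\left(r \right)} = 19$ ($I{\left(r \right)} = -4 + 23 = 19$)
$T{\left(f \right)} = 1$
$T{\left(10 \right)} + I{\left(-12 \right)} = 1 + 19 = 20$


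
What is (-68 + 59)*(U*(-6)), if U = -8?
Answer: -432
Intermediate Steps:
(-68 + 59)*(U*(-6)) = (-68 + 59)*(-8*(-6)) = -9*48 = -432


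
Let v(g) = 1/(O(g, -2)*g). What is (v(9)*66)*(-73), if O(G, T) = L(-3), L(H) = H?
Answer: 1606/9 ≈ 178.44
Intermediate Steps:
O(G, T) = -3
v(g) = -1/(3*g) (v(g) = 1/(-3*g) = -1/(3*g))
(v(9)*66)*(-73) = (-⅓/9*66)*(-73) = (-⅓*⅑*66)*(-73) = -1/27*66*(-73) = -22/9*(-73) = 1606/9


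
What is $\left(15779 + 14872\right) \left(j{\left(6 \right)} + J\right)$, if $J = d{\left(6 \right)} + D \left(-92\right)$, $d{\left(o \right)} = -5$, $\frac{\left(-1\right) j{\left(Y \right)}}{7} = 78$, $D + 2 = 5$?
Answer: $-25348377$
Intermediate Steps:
$D = 3$ ($D = -2 + 5 = 3$)
$j{\left(Y \right)} = -546$ ($j{\left(Y \right)} = \left(-7\right) 78 = -546$)
$J = -281$ ($J = -5 + 3 \left(-92\right) = -5 - 276 = -281$)
$\left(15779 + 14872\right) \left(j{\left(6 \right)} + J\right) = \left(15779 + 14872\right) \left(-546 - 281\right) = 30651 \left(-827\right) = -25348377$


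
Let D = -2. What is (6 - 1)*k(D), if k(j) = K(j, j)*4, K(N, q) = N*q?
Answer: 80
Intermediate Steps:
k(j) = 4*j² (k(j) = (j*j)*4 = j²*4 = 4*j²)
(6 - 1)*k(D) = (6 - 1)*(4*(-2)²) = 5*(4*4) = 5*16 = 80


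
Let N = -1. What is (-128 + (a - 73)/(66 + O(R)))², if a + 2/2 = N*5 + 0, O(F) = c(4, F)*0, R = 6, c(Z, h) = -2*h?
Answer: 72709729/4356 ≈ 16692.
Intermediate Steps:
O(F) = 0 (O(F) = -2*F*0 = 0)
a = -6 (a = -1 + (-1*5 + 0) = -1 + (-5 + 0) = -1 - 5 = -6)
(-128 + (a - 73)/(66 + O(R)))² = (-128 + (-6 - 73)/(66 + 0))² = (-128 - 79/66)² = (-8527/66)² = 72709729/4356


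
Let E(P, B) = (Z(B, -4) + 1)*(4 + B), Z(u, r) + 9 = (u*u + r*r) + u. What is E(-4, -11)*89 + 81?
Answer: -73433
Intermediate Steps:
Z(u, r) = -9 + u + r² + u² (Z(u, r) = -9 + ((u*u + r*r) + u) = -9 + ((u² + r²) + u) = -9 + ((r² + u²) + u) = -9 + (u + r² + u²) = -9 + u + r² + u²)
E(P, B) = (4 + B)*(8 + B + B²) (E(P, B) = ((-9 + B + (-4)² + B²) + 1)*(4 + B) = ((-9 + B + 16 + B²) + 1)*(4 + B) = ((7 + B + B²) + 1)*(4 + B) = (8 + B + B²)*(4 + B) = (4 + B)*(8 + B + B²))
E(-4, -11)*89 + 81 = (32 + (-11)³ + 5*(-11)² + 12*(-11))*89 + 81 = (32 - 1331 + 5*121 - 132)*89 + 81 = (32 - 1331 + 605 - 132)*89 + 81 = -826*89 + 81 = -73514 + 81 = -73433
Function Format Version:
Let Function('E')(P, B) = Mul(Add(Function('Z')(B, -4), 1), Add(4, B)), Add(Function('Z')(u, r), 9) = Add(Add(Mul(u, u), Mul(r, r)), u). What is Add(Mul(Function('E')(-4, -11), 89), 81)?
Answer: -73433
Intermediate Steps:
Function('Z')(u, r) = Add(-9, u, Pow(r, 2), Pow(u, 2)) (Function('Z')(u, r) = Add(-9, Add(Add(Mul(u, u), Mul(r, r)), u)) = Add(-9, Add(Add(Pow(u, 2), Pow(r, 2)), u)) = Add(-9, Add(Add(Pow(r, 2), Pow(u, 2)), u)) = Add(-9, Add(u, Pow(r, 2), Pow(u, 2))) = Add(-9, u, Pow(r, 2), Pow(u, 2)))
Function('E')(P, B) = Mul(Add(4, B), Add(8, B, Pow(B, 2))) (Function('E')(P, B) = Mul(Add(Add(-9, B, Pow(-4, 2), Pow(B, 2)), 1), Add(4, B)) = Mul(Add(Add(-9, B, 16, Pow(B, 2)), 1), Add(4, B)) = Mul(Add(Add(7, B, Pow(B, 2)), 1), Add(4, B)) = Mul(Add(8, B, Pow(B, 2)), Add(4, B)) = Mul(Add(4, B), Add(8, B, Pow(B, 2))))
Add(Mul(Function('E')(-4, -11), 89), 81) = Add(Mul(Add(32, Pow(-11, 3), Mul(5, Pow(-11, 2)), Mul(12, -11)), 89), 81) = Add(Mul(Add(32, -1331, Mul(5, 121), -132), 89), 81) = Add(Mul(Add(32, -1331, 605, -132), 89), 81) = Add(Mul(-826, 89), 81) = Add(-73514, 81) = -73433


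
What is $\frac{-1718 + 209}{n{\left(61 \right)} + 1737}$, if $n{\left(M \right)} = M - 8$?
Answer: $- \frac{1509}{1790} \approx -0.84302$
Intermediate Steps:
$n{\left(M \right)} = -8 + M$ ($n{\left(M \right)} = M - 8 = -8 + M$)
$\frac{-1718 + 209}{n{\left(61 \right)} + 1737} = \frac{-1718 + 209}{\left(-8 + 61\right) + 1737} = - \frac{1509}{53 + 1737} = - \frac{1509}{1790}$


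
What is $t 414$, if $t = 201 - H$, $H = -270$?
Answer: $194994$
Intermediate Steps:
$t = 471$ ($t = 201 - -270 = 201 + 270 = 471$)
$t 414 = 471 \cdot 414 = 194994$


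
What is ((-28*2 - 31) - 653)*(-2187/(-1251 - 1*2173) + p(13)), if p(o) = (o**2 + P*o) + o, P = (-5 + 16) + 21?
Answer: -379201715/856 ≈ -4.4299e+5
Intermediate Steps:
P = 32 (P = 11 + 21 = 32)
p(o) = o**2 + 33*o (p(o) = (o**2 + 32*o) + o = o**2 + 33*o)
((-28*2 - 31) - 653)*(-2187/(-1251 - 1*2173) + p(13)) = ((-28*2 - 31) - 653)*(-2187/(-1251 - 1*2173) + 13*(33 + 13)) = ((-56 - 31) - 653)*(-2187/(-1251 - 2173) + 13*46) = (-87 - 653)*(-2187/(-3424) + 598) = -740*(-2187*(-1/3424) + 598) = -740*(2187/3424 + 598) = -740*2049739/3424 = -379201715/856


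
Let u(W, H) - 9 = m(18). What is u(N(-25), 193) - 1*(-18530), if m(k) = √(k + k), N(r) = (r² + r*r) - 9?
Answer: 18545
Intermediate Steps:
N(r) = -9 + 2*r² (N(r) = (r² + r²) - 9 = 2*r² - 9 = -9 + 2*r²)
m(k) = √2*√k (m(k) = √(2*k) = √2*√k)
u(W, H) = 15 (u(W, H) = 9 + √2*√18 = 9 + √2*(3*√2) = 9 + 6 = 15)
u(N(-25), 193) - 1*(-18530) = 15 - 1*(-18530) = 15 + 18530 = 18545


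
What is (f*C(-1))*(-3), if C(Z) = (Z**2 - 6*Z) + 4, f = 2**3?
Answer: -264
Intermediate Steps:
f = 8
C(Z) = 4 + Z**2 - 6*Z
(f*C(-1))*(-3) = (8*(4 + (-1)**2 - 6*(-1)))*(-3) = (8*(4 + 1 + 6))*(-3) = (8*11)*(-3) = 88*(-3) = -264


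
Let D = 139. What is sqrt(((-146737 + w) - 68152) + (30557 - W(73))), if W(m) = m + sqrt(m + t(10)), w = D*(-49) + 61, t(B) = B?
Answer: sqrt(-191155 - sqrt(83)) ≈ 437.22*I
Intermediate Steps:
w = -6750 (w = 139*(-49) + 61 = -6811 + 61 = -6750)
W(m) = m + sqrt(10 + m) (W(m) = m + sqrt(m + 10) = m + sqrt(10 + m))
sqrt(((-146737 + w) - 68152) + (30557 - W(73))) = sqrt(((-146737 - 6750) - 68152) + (30557 - (73 + sqrt(10 + 73)))) = sqrt((-153487 - 68152) + (30557 - (73 + sqrt(83)))) = sqrt(-221639 + (30557 + (-73 - sqrt(83)))) = sqrt(-221639 + (30484 - sqrt(83))) = sqrt(-191155 - sqrt(83))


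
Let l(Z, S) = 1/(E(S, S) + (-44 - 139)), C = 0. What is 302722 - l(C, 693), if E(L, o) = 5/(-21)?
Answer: 1164874277/3848 ≈ 3.0272e+5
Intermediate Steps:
E(L, o) = -5/21 (E(L, o) = 5*(-1/21) = -5/21)
l(Z, S) = -21/3848 (l(Z, S) = 1/(-5/21 + (-44 - 139)) = 1/(-5/21 - 183) = 1/(-3848/21) = -21/3848)
302722 - l(C, 693) = 302722 - 1*(-21/3848) = 302722 + 21/3848 = 1164874277/3848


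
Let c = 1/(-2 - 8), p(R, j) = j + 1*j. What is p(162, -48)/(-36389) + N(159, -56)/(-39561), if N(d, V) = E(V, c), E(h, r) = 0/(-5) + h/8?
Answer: 4052579/1439585229 ≈ 0.0028151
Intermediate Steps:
p(R, j) = 2*j (p(R, j) = j + j = 2*j)
c = -⅒ (c = 1/(-10) = -⅒ ≈ -0.10000)
E(h, r) = h/8 (E(h, r) = 0*(-⅕) + h*(⅛) = 0 + h/8 = h/8)
N(d, V) = V/8
p(162, -48)/(-36389) + N(159, -56)/(-39561) = (2*(-48))/(-36389) + ((⅛)*(-56))/(-39561) = -96*(-1/36389) - 7*(-1/39561) = 96/36389 + 7/39561 = 4052579/1439585229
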